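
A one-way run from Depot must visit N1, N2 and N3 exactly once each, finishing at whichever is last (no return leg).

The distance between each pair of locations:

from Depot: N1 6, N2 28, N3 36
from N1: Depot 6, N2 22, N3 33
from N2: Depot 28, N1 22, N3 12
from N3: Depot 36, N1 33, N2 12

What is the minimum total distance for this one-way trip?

There are 3! = 6 possible orderings.
Depot→N1→N2→N3: 6+22+12 = 40
Depot→N1→N3→N2: 6+33+12 = 51
Depot→N2→N1→N3: 28+22+33 = 83
Depot→N2→N3→N1: 28+12+33 = 73
Depot→N3→N1→N2: 36+33+22 = 91
Depot→N3→N2→N1: 36+12+22 = 70
The minimum is 40.
One shortest path: Depot → N1 → N2 → N3.

40 — the minimum one-way total.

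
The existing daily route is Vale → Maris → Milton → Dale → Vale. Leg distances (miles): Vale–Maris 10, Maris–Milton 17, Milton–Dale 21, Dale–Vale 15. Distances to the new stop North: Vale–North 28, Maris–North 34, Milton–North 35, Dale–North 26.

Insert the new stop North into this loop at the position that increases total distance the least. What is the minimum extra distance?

+39 miles — insert North between Dale and Vale.

Insertion cost between consecutive stops i–j is d(i,North) + d(North,j) − d(i,j):
  between Vale and Maris: 28 + 34 − 10 = 52
  between Maris and Milton: 34 + 35 − 17 = 52
  between Milton and Dale: 35 + 26 − 21 = 40
  between Dale and Vale: 26 + 28 − 15 = 39
Cheapest insertion is between Dale and Vale, adding 39.
New total = 63 + 39 = 102.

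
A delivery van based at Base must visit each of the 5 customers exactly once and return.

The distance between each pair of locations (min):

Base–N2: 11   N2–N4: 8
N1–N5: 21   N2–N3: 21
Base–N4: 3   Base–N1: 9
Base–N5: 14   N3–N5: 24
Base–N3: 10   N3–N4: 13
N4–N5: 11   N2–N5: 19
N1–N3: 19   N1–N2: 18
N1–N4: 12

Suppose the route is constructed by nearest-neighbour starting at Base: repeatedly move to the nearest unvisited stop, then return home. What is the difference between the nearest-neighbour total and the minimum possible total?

From Base: N4=3, N1=9, N3=10, N2=11, N5=14 → choose N4 (3).
From N4: N2=8, N5=11, N1=12, N3=13 → choose N2 (8).
From N2: N1=18, N5=19, N3=21 → choose N1 (18).
From N1: N3=19, N5=21 → choose N3 (19).
From N3: N5=24 → choose N5 (24).
NN route Base → N4 → N2 → N1 → N3 → N5 → Base costs 86.
Optimal: Base → N1 → N2 → N4 → N5 → N3 → Base costs 80 (by enumerating all 60 distinct tours).
Excess = 86 − 80 = 6.

6 min longer than the optimal tour.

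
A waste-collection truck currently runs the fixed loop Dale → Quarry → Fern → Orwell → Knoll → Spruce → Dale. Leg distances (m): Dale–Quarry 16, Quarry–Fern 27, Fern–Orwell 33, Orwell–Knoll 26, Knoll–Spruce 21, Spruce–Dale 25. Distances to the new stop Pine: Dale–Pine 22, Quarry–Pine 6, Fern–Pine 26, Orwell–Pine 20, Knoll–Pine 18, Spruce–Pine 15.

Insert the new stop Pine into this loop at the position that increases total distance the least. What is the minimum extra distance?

+5 m — insert Pine between Quarry and Fern.

Insertion cost between consecutive stops i–j is d(i,Pine) + d(Pine,j) − d(i,j):
  between Dale and Quarry: 22 + 6 − 16 = 12
  between Quarry and Fern: 6 + 26 − 27 = 5
  between Fern and Orwell: 26 + 20 − 33 = 13
  between Orwell and Knoll: 20 + 18 − 26 = 12
  between Knoll and Spruce: 18 + 15 − 21 = 12
  between Spruce and Dale: 15 + 22 − 25 = 12
Cheapest insertion is between Quarry and Fern, adding 5.
New total = 148 + 5 = 153.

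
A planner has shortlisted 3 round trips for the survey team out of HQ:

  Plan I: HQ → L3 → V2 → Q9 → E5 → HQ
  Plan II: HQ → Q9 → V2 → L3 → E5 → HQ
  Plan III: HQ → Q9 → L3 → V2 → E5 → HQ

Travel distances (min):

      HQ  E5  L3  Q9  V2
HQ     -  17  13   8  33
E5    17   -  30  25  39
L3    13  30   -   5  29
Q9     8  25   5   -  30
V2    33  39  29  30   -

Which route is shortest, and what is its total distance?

Plan I: 13 + 29 + 30 + 25 + 17 = 114
Plan II: 8 + 30 + 29 + 30 + 17 = 114
Plan III: 8 + 5 + 29 + 39 + 17 = 98

98 min — Plan III is the shortest.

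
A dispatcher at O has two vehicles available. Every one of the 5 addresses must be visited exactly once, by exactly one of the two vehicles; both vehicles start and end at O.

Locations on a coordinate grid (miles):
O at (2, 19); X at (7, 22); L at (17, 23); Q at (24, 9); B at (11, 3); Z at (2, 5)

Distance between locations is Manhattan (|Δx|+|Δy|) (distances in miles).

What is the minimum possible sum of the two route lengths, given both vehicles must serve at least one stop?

There are 2^4 − 1 = 15 ways to divide the 5 stops into two non-empty groups. For each, the best each vehicle can do is its own shortest tour through its group:
  {X} + {L, Q, B, Z}: 16 + 84 = 100
  {L} + {X, Q, B, Z}: 38 + 82 = 120
  {X, L} + {Q, B, Z}: 38 + 76 = 114
  {Q} + {X, L, B, Z}: 64 + 70 = 134
  {X, Q} + {L, B, Z}: 70 + 70 = 140
  {L, Q} + {X, B, Z}: 72 + 56 = 128
  … (15 splits in total)
Best: vehicle 1 O → X → O = 16; vehicle 2 O → L → Q → B → Z → O = 84; combined 100.

Minimum combined distance: 100 miles.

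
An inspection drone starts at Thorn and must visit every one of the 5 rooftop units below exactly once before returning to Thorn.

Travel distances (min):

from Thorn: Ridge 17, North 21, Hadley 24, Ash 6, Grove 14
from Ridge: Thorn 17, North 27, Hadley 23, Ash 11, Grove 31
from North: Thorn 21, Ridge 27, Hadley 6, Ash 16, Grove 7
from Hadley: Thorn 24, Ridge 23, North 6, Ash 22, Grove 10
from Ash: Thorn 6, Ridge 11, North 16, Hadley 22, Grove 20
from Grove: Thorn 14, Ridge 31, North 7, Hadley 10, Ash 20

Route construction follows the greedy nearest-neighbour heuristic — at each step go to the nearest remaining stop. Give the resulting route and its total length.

Total distance 67 min via the nearest-neighbour route Thorn → Ash → Ridge → Hadley → North → Grove → Thorn.

Thorn → [Ash:6 / Grove:14 / Ridge:17 / North:21 / Hadley:24] → Ash (6)
Ash → [Ridge:11 / North:16 / Grove:20 / Hadley:22] → Ridge (11)
Ridge → [Hadley:23 / North:27 / Grove:31] → Hadley (23)
Hadley → [North:6 / Grove:10] → North (6)
North → [Grove:7] → Grove (7)
Return Grove→Thorn: 14.
Total = 6 + 11 + 23 + 6 + 7 + 14 = 67.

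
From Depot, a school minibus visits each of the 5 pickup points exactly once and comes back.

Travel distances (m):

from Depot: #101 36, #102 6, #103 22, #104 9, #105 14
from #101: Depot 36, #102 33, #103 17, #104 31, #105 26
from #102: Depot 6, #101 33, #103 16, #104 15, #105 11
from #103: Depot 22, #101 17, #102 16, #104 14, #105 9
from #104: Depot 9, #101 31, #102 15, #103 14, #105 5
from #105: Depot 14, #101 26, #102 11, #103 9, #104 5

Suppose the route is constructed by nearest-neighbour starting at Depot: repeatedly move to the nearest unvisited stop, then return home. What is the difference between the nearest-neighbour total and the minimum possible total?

Depot: #102=6, #104=9, #105=14, #103=22, #101=36 ⇒ #102
#102: #105=11, #104=15, #103=16, #101=33 ⇒ #105
#105: #104=5, #103=9, #101=26 ⇒ #104
#104: #103=14, #101=31 ⇒ #103
#103: #101=17 ⇒ #101
NN route Depot → #102 → #105 → #104 → #103 → #101 → Depot costs 89.
Optimal: Depot → #102 → #101 → #103 → #105 → #104 → Depot costs 79 (by enumerating all 60 distinct tours).
Excess = 89 − 79 = 10.

Excess over optimum: 10 m.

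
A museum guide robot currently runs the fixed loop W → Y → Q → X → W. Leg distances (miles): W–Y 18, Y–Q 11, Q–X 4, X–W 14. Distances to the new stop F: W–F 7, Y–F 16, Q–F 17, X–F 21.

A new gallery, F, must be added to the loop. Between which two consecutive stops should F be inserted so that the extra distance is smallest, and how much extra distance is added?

+5 miles — insert F between W and Y.

Insertion cost between consecutive stops i–j is d(i,F) + d(F,j) − d(i,j):
  between W and Y: 7 + 16 − 18 = 5
  between Y and Q: 16 + 17 − 11 = 22
  between Q and X: 17 + 21 − 4 = 34
  between X and W: 21 + 7 − 14 = 14
Cheapest insertion is between W and Y, adding 5.
New total = 47 + 5 = 52.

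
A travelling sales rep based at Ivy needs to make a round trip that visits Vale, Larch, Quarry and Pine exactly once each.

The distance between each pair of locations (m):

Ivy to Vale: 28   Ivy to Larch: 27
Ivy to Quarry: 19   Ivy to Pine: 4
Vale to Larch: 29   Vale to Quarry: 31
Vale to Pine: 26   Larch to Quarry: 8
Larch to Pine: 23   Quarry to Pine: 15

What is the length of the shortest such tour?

Minimum total distance: 84 m.

There are 12 distinct closed tours to check (reversals are equivalent).
Ivy - Vale - Larch - Quarry - Pine - Ivy: 28+29+8+15+4 = 84
Ivy - Vale - Larch - Pine - Quarry - Ivy: 28+29+23+15+19 = 114
Ivy - Vale - Quarry - Larch - Pine - Ivy: 28+31+8+23+4 = 94
Ivy - Vale - Quarry - Pine - Larch - Ivy: 28+31+15+23+27 = 124
Ivy - Vale - Pine - Larch - Quarry - Ivy: 28+26+23+8+19 = 104
Ivy - Vale - Pine - Quarry - Larch - Ivy: 28+26+15+8+27 = 104
Ivy - Larch - Vale - Quarry - Pine - Ivy: 27+29+31+15+4 = 106
Ivy - Larch - Vale - Pine - Quarry - Ivy: 27+29+26+15+19 = 116
Ivy - Larch - Quarry - Vale - Pine - Ivy: 27+8+31+26+4 = 96
Ivy - Larch - Pine - Vale - Quarry - Ivy: 27+23+26+31+19 = 126
Ivy - Quarry - Vale - Larch - Pine - Ivy: 19+31+29+23+4 = 106
Ivy - Quarry - Larch - Vale - Pine - Ivy: 19+8+29+26+4 = 86
The minimum is 84.
One optimal route: Ivy → Vale → Larch → Quarry → Pine → Ivy (or its reverse).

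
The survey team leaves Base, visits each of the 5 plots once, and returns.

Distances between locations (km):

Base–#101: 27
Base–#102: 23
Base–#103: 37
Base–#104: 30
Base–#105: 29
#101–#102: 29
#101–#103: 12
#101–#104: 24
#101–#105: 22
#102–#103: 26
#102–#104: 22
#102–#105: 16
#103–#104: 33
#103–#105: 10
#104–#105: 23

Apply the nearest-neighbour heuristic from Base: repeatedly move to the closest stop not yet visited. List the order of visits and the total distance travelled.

From Base: distances to unvisited — #102=23, #101=27, #105=29, #104=30, #103=37. Nearest is #102 (23).
From #102: distances to unvisited — #105=16, #104=22, #103=26, #101=29. Nearest is #105 (16).
From #105: distances to unvisited — #103=10, #101=22, #104=23. Nearest is #103 (10).
From #103: distances to unvisited — #101=12, #104=33. Nearest is #101 (12).
From #101: distances to unvisited — #104=24. Nearest is #104 (24).
Return #104→Base: 30.
Total = 23 + 16 + 10 + 12 + 24 + 30 = 115.

Nearest-neighbour total = 115 km; route Base → #102 → #105 → #103 → #101 → #104 → Base.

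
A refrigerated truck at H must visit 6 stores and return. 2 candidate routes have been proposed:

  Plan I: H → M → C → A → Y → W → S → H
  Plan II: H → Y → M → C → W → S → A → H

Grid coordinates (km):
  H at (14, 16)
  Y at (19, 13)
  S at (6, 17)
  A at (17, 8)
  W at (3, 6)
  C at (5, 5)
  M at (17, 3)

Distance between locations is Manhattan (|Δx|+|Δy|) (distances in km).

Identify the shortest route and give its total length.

Shortest is Plan II, total 82 km.

Plan I: 16 + 14 + 15 + 7 + 23 + 14 + 9 = 98
Plan II: 8 + 12 + 14 + 3 + 14 + 20 + 11 = 82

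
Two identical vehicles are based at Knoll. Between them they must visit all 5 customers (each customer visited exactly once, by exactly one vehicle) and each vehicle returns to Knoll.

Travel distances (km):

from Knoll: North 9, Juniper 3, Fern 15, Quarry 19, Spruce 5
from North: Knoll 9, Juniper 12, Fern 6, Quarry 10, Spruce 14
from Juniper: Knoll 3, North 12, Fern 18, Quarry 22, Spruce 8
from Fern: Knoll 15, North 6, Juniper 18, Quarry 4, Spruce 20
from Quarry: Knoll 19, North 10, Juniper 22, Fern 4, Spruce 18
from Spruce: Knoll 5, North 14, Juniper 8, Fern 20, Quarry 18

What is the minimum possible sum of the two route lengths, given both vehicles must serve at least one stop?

48 km — the smallest possible combined total.

Check every non-empty split of the stops between the two vehicles; for each half take its own optimal tour:
  {North} + {Juniper, Fern, Quarry, Spruce}: 18 + 48 = 66
  {Juniper} + {North, Fern, Quarry, Spruce}: 6 + 42 = 48
  {North, Juniper} + {Fern, Quarry, Spruce}: 24 + 42 = 66
  {Fern} + {North, Juniper, Quarry, Spruce}: 30 + 48 = 78
  {North, Fern} + {Juniper, Quarry, Spruce}: 30 + 48 = 78
  {Juniper, Fern} + {North, Quarry, Spruce}: 36 + 42 = 78
  … (15 splits in total)
Best: vehicle 1 Knoll → Juniper → Knoll = 6; vehicle 2 Knoll → North → Fern → Quarry → Spruce → Knoll = 42; combined 48.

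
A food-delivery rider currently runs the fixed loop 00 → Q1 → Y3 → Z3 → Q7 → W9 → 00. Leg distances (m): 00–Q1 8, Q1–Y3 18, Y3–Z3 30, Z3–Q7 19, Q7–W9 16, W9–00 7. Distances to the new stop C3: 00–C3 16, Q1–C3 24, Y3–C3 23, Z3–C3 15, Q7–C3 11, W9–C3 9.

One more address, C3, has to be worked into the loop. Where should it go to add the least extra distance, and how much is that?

Adding 4 m by placing C3 on the Q7–W9 leg.

Insertion cost between consecutive stops i–j is d(i,C3) + d(C3,j) − d(i,j):
  between 00 and Q1: 16 + 24 − 8 = 32
  between Q1 and Y3: 24 + 23 − 18 = 29
  between Y3 and Z3: 23 + 15 − 30 = 8
  between Z3 and Q7: 15 + 11 − 19 = 7
  between Q7 and W9: 11 + 9 − 16 = 4
  between W9 and 00: 9 + 16 − 7 = 18
Cheapest insertion is between Q7 and W9, adding 4.
New total = 98 + 4 = 102.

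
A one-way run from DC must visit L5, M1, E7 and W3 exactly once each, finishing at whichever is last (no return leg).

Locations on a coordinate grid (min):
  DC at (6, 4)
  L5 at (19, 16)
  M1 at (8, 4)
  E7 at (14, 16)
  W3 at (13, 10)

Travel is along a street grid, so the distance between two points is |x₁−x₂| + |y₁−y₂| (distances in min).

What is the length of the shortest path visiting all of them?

Shortest open route: 25 min.

There are 4! = 24 possible orderings.
DC - L5 - M1 - E7 - W3: 25+23+18+7 = 73
DC - L5 - M1 - W3 - E7: 25+23+11+7 = 66
DC - L5 - E7 - M1 - W3: 25+5+18+11 = 59
DC - L5 - E7 - W3 - M1: 25+5+7+11 = 48
DC - L5 - W3 - M1 - E7: 25+12+11+18 = 66
DC - L5 - W3 - E7 - M1: 25+12+7+18 = 62
DC - M1 - L5 - E7 - W3: 2+23+5+7 = 37
DC - M1 - L5 - W3 - E7: 2+23+12+7 = 44
DC - M1 - E7 - L5 - W3: 2+18+5+12 = 37
DC - M1 - E7 - W3 - L5: 2+18+7+12 = 39
DC - M1 - W3 - L5 - E7: 2+11+12+5 = 30
DC - M1 - W3 - E7 - L5: 2+11+7+5 = 25
DC - E7 - L5 - M1 - W3: 20+5+23+11 = 59
DC - E7 - L5 - W3 - M1: 20+5+12+11 = 48
… (10 more)
The minimum is 25.
One shortest path: DC → M1 → W3 → E7 → L5.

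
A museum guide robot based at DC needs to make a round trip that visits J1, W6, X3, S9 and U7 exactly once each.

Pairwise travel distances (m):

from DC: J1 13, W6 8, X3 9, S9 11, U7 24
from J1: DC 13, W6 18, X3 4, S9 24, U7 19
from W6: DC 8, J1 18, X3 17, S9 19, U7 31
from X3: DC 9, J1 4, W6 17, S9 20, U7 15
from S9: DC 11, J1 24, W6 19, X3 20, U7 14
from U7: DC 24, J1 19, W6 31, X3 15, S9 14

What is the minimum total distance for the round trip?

70 m — the shortest possible round trip.

With 5 stops there are 5!/2 = 60 distinct round trips (a route and its reverse cost the same).
DC→J1→W6→X3→S9→U7→DC: 13+18+17+20+14+24 = 106
DC→J1→W6→X3→U7→S9→DC: 13+18+17+15+14+11 = 88
DC→J1→W6→S9→X3→U7→DC: 13+18+19+20+15+24 = 109
DC→J1→W6→S9→U7→X3→DC: 13+18+19+14+15+9 = 88
DC→J1→W6→U7→X3→S9→DC: 13+18+31+15+20+11 = 108
DC→J1→W6→U7→S9→X3→DC: 13+18+31+14+20+9 = 105
DC→J1→X3→W6→S9→U7→DC: 13+4+17+19+14+24 = 91
DC→J1→X3→W6→U7→S9→DC: 13+4+17+31+14+11 = 90
DC→J1→X3→S9→W6→U7→DC: 13+4+20+19+31+24 = 111
DC→J1→X3→S9→U7→W6→DC: 13+4+20+14+31+8 = 90
DC→J1→X3→U7→W6→S9→DC: 13+4+15+31+19+11 = 93
DC→J1→X3→U7→S9→W6→DC: 13+4+15+14+19+8 = 73
DC→J1→S9→W6→X3→U7→DC: 13+24+19+17+15+24 = 112
DC→J1→S9→W6→U7→X3→DC: 13+24+19+31+15+9 = 111
… (46 more)
DC→W6→J1→X3→U7→S9→DC: 8+18+4+15+14+11 = 70  ← best
The minimum is 70.
One optimal route: DC → W6 → J1 → X3 → U7 → S9 → DC (or its reverse).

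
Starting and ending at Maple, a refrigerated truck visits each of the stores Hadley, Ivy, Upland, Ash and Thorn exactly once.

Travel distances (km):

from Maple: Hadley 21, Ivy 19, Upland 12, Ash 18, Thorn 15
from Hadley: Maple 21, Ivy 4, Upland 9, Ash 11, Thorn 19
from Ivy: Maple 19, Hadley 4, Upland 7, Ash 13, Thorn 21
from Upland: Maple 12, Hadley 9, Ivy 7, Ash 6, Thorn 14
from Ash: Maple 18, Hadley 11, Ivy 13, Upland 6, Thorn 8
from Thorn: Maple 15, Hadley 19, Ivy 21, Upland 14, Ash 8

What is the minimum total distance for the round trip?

57 km — the shortest possible round trip.

Maple → Hadley → Ivy → Upland → Ash → Thorn → Maple: 21+4+7+6+8+15 = 61
Maple → Hadley → Ivy → Upland → Thorn → Ash → Maple: 21+4+7+14+8+18 = 72
Maple → Hadley → Ivy → Ash → Upland → Thorn → Maple: 21+4+13+6+14+15 = 73
Maple → Hadley → Ivy → Ash → Thorn → Upland → Maple: 21+4+13+8+14+12 = 72
Maple → Hadley → Ivy → Thorn → Upland → Ash → Maple: 21+4+21+14+6+18 = 84
Maple → Hadley → Ivy → Thorn → Ash → Upland → Maple: 21+4+21+8+6+12 = 72
Maple → Hadley → Upland → Ivy → Ash → Thorn → Maple: 21+9+7+13+8+15 = 73
Maple → Hadley → Upland → Ivy → Thorn → Ash → Maple: 21+9+7+21+8+18 = 84
Maple → Hadley → Upland → Ash → Ivy → Thorn → Maple: 21+9+6+13+21+15 = 85
Maple → Hadley → Upland → Ash → Thorn → Ivy → Maple: 21+9+6+8+21+19 = 84
Maple → Hadley → Upland → Thorn → Ivy → Ash → Maple: 21+9+14+21+13+18 = 96
Maple → Hadley → Upland → Thorn → Ash → Ivy → Maple: 21+9+14+8+13+19 = 84
Maple → Hadley → Ash → Ivy → Upland → Thorn → Maple: 21+11+13+7+14+15 = 81
Maple → Hadley → Ash → Ivy → Thorn → Upland → Maple: 21+11+13+21+14+12 = 92
… (46 more)
Maple → Upland → Ivy → Hadley → Ash → Thorn → Maple: 12+7+4+11+8+15 = 57  ← best
The minimum is 57.
One optimal route: Maple → Upland → Ivy → Hadley → Ash → Thorn → Maple (or its reverse).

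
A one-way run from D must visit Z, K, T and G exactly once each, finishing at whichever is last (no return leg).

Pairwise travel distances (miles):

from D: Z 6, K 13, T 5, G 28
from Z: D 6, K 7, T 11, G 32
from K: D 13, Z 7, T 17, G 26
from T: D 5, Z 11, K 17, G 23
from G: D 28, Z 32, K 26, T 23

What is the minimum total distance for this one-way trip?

Minimum one-way distance = 49 miles.

There are 4! = 24 possible orderings.
D → Z → K → T → G: 6+7+17+23 = 53
D → Z → K → G → T: 6+7+26+23 = 62
D → Z → T → K → G: 6+11+17+26 = 60
D → Z → T → G → K: 6+11+23+26 = 66
D → Z → G → K → T: 6+32+26+17 = 81
D → Z → G → T → K: 6+32+23+17 = 78
D → K → Z → T → G: 13+7+11+23 = 54
D → K → Z → G → T: 13+7+32+23 = 75
D → K → T → Z → G: 13+17+11+32 = 73
D → K → T → G → Z: 13+17+23+32 = 85
D → K → G → Z → T: 13+26+32+11 = 82
D → K → G → T → Z: 13+26+23+11 = 73
D → T → Z → K → G: 5+11+7+26 = 49
D → T → Z → G → K: 5+11+32+26 = 74
… (10 more)
The minimum is 49.
One shortest path: D → T → Z → K → G.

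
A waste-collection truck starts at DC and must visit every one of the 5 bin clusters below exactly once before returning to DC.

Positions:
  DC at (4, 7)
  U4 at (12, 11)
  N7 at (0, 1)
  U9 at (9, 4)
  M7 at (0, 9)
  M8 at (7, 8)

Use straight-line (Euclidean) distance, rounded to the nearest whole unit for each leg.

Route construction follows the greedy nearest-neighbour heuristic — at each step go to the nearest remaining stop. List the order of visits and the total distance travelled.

At DC the remaining stops are M8 3, M7 4, U9 6, N7 7, U4 9; go to M8.
At M8 the remaining stops are U9 4, U4 6, M7 7, N7 10; go to U9.
At U9 the remaining stops are U4 8, N7 9, M7 10; go to U4.
At U4 the remaining stops are M7 12, N7 16; go to M7.
At M7 the remaining stops are N7 8; go to N7.
Return N7→DC: 7.
Total = 3 + 4 + 8 + 12 + 8 + 7 = 42.

Total distance 42 via the nearest-neighbour route DC → M8 → U9 → U4 → M7 → N7 → DC.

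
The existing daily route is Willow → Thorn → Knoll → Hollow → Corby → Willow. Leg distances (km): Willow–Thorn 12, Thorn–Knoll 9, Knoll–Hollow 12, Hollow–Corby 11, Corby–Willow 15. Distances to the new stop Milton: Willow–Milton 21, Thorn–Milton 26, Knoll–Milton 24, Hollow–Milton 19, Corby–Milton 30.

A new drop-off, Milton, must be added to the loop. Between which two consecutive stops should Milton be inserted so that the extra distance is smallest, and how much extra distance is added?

Insertion cost between consecutive stops i–j is d(i,Milton) + d(Milton,j) − d(i,j):
  between Willow and Thorn: 21 + 26 − 12 = 35
  between Thorn and Knoll: 26 + 24 − 9 = 41
  between Knoll and Hollow: 24 + 19 − 12 = 31
  between Hollow and Corby: 19 + 30 − 11 = 38
  between Corby and Willow: 30 + 21 − 15 = 36
Cheapest insertion is between Knoll and Hollow, adding 31.
New total = 59 + 31 = 90.

Adding 31 km by placing Milton on the Knoll–Hollow leg.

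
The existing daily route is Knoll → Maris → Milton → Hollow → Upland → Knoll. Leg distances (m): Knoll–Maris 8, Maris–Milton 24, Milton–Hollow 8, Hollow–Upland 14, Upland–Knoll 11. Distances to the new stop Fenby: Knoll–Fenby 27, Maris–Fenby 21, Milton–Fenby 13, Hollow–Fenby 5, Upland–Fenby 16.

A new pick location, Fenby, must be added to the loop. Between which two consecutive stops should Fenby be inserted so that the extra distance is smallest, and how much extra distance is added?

Minimum extra distance: 7 m, inserting Fenby between Hollow and Upland.

Insertion cost between consecutive stops i–j is d(i,Fenby) + d(Fenby,j) − d(i,j):
  between Knoll and Maris: 27 + 21 − 8 = 40
  between Maris and Milton: 21 + 13 − 24 = 10
  between Milton and Hollow: 13 + 5 − 8 = 10
  between Hollow and Upland: 5 + 16 − 14 = 7
  between Upland and Knoll: 16 + 27 − 11 = 32
Cheapest insertion is between Hollow and Upland, adding 7.
New total = 65 + 7 = 72.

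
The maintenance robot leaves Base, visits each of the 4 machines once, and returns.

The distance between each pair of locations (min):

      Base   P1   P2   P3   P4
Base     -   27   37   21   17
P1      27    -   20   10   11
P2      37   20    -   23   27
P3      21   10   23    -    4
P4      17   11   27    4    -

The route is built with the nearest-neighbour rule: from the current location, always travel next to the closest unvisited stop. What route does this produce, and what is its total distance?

From Base: distances to unvisited — P4=17, P3=21, P1=27, P2=37. Nearest is P4 (17).
From P4: distances to unvisited — P3=4, P1=11, P2=27. Nearest is P3 (4).
From P3: distances to unvisited — P1=10, P2=23. Nearest is P1 (10).
From P1: distances to unvisited — P2=20. Nearest is P2 (20).
Return P2→Base: 37.
Total = 17 + 4 + 10 + 20 + 37 = 88.

Nearest-neighbour total = 88 min; route Base → P4 → P3 → P1 → P2 → Base.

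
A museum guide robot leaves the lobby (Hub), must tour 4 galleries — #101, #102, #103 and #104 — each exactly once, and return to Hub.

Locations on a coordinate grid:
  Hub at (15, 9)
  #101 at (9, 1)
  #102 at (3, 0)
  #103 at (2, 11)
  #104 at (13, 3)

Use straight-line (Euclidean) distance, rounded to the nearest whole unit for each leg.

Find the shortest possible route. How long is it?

Shortest round trip = 40.

Hub - #101 - #102 - #103 - #104 - Hub: 10+6+11+14+6 = 47
Hub - #101 - #102 - #104 - #103 - Hub: 10+6+10+14+13 = 53
Hub - #101 - #103 - #102 - #104 - Hub: 10+12+11+10+6 = 49
Hub - #101 - #103 - #104 - #102 - Hub: 10+12+14+10+15 = 61
Hub - #101 - #104 - #102 - #103 - Hub: 10+4+10+11+13 = 48
Hub - #101 - #104 - #103 - #102 - Hub: 10+4+14+11+15 = 54
Hub - #102 - #101 - #103 - #104 - Hub: 15+6+12+14+6 = 53
Hub - #102 - #101 - #104 - #103 - Hub: 15+6+4+14+13 = 52
Hub - #102 - #103 - #101 - #104 - Hub: 15+11+12+4+6 = 48
Hub - #102 - #104 - #101 - #103 - Hub: 15+10+4+12+13 = 54
Hub - #103 - #101 - #102 - #104 - Hub: 13+12+6+10+6 = 47
Hub - #103 - #102 - #101 - #104 - Hub: 13+11+6+4+6 = 40
The minimum is 40.
One optimal route: Hub → #103 → #102 → #101 → #104 → Hub (or its reverse).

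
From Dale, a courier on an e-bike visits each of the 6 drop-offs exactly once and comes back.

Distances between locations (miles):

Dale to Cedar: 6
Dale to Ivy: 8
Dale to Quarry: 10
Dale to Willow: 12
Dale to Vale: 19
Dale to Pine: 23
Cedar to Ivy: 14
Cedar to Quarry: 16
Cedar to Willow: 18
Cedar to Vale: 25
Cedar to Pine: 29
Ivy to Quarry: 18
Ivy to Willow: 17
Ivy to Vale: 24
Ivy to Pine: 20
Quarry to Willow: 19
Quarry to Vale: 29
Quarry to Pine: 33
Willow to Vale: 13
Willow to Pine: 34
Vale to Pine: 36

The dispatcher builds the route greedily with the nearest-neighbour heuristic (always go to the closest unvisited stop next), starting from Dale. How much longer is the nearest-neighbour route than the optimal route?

Dale: Cedar=6, Ivy=8, Quarry=10, Willow=12, Vale=19, Pine=23 ⇒ Cedar
Cedar: Ivy=14, Quarry=16, Willow=18, Vale=25, Pine=29 ⇒ Ivy
Ivy: Willow=17, Quarry=18, Pine=20, Vale=24 ⇒ Willow
Willow: Vale=13, Quarry=19, Pine=34 ⇒ Vale
Vale: Quarry=29, Pine=36 ⇒ Quarry
Quarry: Pine=33 ⇒ Pine
NN route Dale → Cedar → Ivy → Willow → Vale → Quarry → Pine → Dale costs 135.
Optimal: Dale → Cedar → Ivy → Pine → Vale → Willow → Quarry → Dale costs 118 (by enumerating all 360 distinct tours).
Excess = 135 − 118 = 17.

17 miles longer than the optimal tour.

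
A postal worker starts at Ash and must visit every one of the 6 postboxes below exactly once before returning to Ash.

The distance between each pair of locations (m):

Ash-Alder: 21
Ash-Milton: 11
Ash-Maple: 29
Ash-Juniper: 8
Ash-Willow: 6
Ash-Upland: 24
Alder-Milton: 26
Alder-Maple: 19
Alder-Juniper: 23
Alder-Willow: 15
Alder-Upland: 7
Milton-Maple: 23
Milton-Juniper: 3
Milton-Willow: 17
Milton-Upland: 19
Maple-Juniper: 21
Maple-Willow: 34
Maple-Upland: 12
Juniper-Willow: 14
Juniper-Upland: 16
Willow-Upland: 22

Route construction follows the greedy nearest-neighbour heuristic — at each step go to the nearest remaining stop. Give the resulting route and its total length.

At Ash the remaining stops are Willow 6, Juniper 8, Milton 11, Alder 21, Upland 24, Maple 29; go to Willow.
At Willow the remaining stops are Juniper 14, Alder 15, Milton 17, Upland 22, Maple 34; go to Juniper.
At Juniper the remaining stops are Milton 3, Upland 16, Maple 21, Alder 23; go to Milton.
At Milton the remaining stops are Upland 19, Maple 23, Alder 26; go to Upland.
At Upland the remaining stops are Alder 7, Maple 12; go to Alder.
At Alder the remaining stops are Maple 19; go to Maple.
Return Maple→Ash: 29.
Total = 6 + 14 + 3 + 19 + 7 + 19 + 29 = 97.

97 m along Ash → Willow → Juniper → Milton → Upland → Alder → Maple → Ash.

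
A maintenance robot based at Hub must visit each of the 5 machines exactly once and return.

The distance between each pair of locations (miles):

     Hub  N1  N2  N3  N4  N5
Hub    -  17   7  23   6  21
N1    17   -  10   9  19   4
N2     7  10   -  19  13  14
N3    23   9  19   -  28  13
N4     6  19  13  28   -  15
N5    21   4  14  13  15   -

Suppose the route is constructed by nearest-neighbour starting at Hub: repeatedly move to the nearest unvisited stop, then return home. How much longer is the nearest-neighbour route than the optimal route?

From Hub: N4=6, N2=7, N1=17, N5=21, N3=23 → choose N4 (6).
From N4: N2=13, N5=15, N1=19, N3=28 → choose N2 (13).
From N2: N1=10, N5=14, N3=19 → choose N1 (10).
From N1: N5=4, N3=9 → choose N5 (4).
From N5: N3=13 → choose N3 (13).
NN route Hub → N4 → N2 → N1 → N5 → N3 → Hub costs 69.
Optimal: Hub → N2 → N1 → N3 → N5 → N4 → Hub costs 60 (by enumerating all 60 distinct tours).
Excess = 69 − 60 = 9.

The nearest-neighbour route is 9 miles longer than optimal.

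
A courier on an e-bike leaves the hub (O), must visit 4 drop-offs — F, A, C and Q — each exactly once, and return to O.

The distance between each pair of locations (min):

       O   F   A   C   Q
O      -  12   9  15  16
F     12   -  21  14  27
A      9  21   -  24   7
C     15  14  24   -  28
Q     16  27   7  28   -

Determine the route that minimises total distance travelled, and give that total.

Minimum total distance: 70 min.

With 4 stops there are 4!/2 = 12 distinct round trips (a route and its reverse cost the same).
O - F - A - C - Q - O: 12+21+24+28+16 = 101
O - F - A - Q - C - O: 12+21+7+28+15 = 83
O - F - C - A - Q - O: 12+14+24+7+16 = 73
O - F - C - Q - A - O: 12+14+28+7+9 = 70
O - F - Q - A - C - O: 12+27+7+24+15 = 85
O - F - Q - C - A - O: 12+27+28+24+9 = 100
O - A - F - C - Q - O: 9+21+14+28+16 = 88
O - A - F - Q - C - O: 9+21+27+28+15 = 100
O - A - C - F - Q - O: 9+24+14+27+16 = 90
O - A - Q - F - C - O: 9+7+27+14+15 = 72
O - C - F - A - Q - O: 15+14+21+7+16 = 73
O - C - A - F - Q - O: 15+24+21+27+16 = 103
The minimum is 70.
One optimal route: O → F → C → Q → A → O (or its reverse).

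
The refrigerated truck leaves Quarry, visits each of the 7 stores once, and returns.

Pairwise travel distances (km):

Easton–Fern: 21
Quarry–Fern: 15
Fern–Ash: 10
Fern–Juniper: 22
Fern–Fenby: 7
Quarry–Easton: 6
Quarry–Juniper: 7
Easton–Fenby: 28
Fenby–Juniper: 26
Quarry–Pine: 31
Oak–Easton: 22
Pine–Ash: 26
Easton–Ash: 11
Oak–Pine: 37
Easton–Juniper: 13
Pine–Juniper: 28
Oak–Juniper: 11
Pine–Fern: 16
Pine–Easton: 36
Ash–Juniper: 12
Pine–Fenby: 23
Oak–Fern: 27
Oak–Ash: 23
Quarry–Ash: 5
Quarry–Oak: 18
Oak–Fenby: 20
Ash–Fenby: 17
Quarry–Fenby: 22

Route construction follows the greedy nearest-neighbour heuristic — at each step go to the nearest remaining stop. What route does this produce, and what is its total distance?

From Quarry: distances to unvisited — Ash=5, Easton=6, Juniper=7, Fern=15, Oak=18, Fenby=22, Pine=31. Nearest is Ash (5).
From Ash: distances to unvisited — Fern=10, Easton=11, Juniper=12, Fenby=17, Oak=23, Pine=26. Nearest is Fern (10).
From Fern: distances to unvisited — Fenby=7, Pine=16, Easton=21, Juniper=22, Oak=27. Nearest is Fenby (7).
From Fenby: distances to unvisited — Oak=20, Pine=23, Juniper=26, Easton=28. Nearest is Oak (20).
From Oak: distances to unvisited — Juniper=11, Easton=22, Pine=37. Nearest is Juniper (11).
From Juniper: distances to unvisited — Easton=13, Pine=28. Nearest is Easton (13).
From Easton: distances to unvisited — Pine=36. Nearest is Pine (36).
Return Pine→Quarry: 31.
Total = 5 + 10 + 7 + 20 + 11 + 13 + 36 + 31 = 133.

133 km along Quarry → Ash → Fern → Fenby → Oak → Juniper → Easton → Pine → Quarry.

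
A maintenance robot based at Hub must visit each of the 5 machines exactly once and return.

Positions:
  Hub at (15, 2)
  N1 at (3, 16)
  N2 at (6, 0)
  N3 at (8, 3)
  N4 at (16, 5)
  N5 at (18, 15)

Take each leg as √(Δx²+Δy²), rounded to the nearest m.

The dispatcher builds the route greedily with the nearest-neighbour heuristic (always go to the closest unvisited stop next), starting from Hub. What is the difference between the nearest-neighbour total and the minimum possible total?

Hub: N4=3, N3=7, N2=9, N5=13, N1=18 ⇒ N4
N4: N3=8, N5=10, N2=11, N1=17 ⇒ N3
N3: N2=4, N1=14, N5=16 ⇒ N2
N2: N1=16, N5=19 ⇒ N1
N1: N5=15 ⇒ N5
NN route Hub → N4 → N3 → N2 → N1 → N5 → Hub costs 59.
Optimal: Hub → N2 → N3 → N1 → N5 → N4 → Hub costs 55 (by enumerating all 60 distinct tours).
Excess = 59 − 55 = 4.

4 m longer than the optimal tour.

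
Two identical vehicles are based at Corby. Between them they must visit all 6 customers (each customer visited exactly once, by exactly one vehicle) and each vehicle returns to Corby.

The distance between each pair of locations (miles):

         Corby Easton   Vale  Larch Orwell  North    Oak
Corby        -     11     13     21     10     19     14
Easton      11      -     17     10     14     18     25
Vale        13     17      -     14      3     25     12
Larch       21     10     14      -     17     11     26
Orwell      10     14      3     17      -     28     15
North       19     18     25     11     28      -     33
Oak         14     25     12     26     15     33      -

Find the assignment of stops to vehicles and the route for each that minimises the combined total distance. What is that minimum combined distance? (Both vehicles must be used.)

Minimum combined distance: 90 miles.

Check every non-empty split of the stops between the two vehicles; for each half take its own optimal tour:
  {Easton} + {Vale, Larch, Orwell, North, Oak}: 22 + 76 = 98
  {Vale} + {Easton, Larch, Orwell, North, Oak}: 26 + 83 = 109
  {Easton, Vale} + {Larch, Orwell, North, Oak}: 41 + 76 = 117
  {Larch} + {Easton, Vale, Orwell, North, Oak}: 42 + 80 = 122
  {Easton, Larch} + {Vale, Orwell, North, Oak}: 42 + 76 = 118
  {Vale, Larch} + {Easton, Orwell, North, Oak}: 48 + 80 = 128
  … (31 splits in total)
  {Easton, Larch, North} + {Vale, Orwell, Oak}: 51 + 39 = 90  ← best
Best: vehicle 1 Corby → Easton → Larch → North → Corby = 51; vehicle 2 Corby → Orwell → Vale → Oak → Corby = 39; combined 90.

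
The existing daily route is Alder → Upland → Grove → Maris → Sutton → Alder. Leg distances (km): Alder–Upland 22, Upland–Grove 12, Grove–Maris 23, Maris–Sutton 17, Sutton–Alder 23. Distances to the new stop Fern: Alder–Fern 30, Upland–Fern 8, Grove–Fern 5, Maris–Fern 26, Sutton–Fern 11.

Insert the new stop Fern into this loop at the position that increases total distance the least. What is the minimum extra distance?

Insertion cost between consecutive stops i–j is d(i,Fern) + d(Fern,j) − d(i,j):
  between Alder and Upland: 30 + 8 − 22 = 16
  between Upland and Grove: 8 + 5 − 12 = 1
  between Grove and Maris: 5 + 26 − 23 = 8
  between Maris and Sutton: 26 + 11 − 17 = 20
  between Sutton and Alder: 11 + 30 − 23 = 18
Cheapest insertion is between Upland and Grove, adding 1.
New total = 97 + 1 = 98.

+1 km — insert Fern between Upland and Grove.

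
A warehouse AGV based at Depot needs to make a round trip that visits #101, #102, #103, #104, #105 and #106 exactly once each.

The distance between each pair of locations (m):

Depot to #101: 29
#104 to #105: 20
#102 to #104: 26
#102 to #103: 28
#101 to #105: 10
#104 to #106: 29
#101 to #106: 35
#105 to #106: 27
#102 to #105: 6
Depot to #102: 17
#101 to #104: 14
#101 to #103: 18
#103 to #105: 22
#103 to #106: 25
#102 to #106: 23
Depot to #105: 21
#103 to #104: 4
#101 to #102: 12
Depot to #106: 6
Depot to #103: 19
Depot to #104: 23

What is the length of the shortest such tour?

Depot → #101 → #102 → #103 → #104 → #105 → #106 → Depot: 29+12+28+4+20+27+6 = 126
Depot → #101 → #102 → #103 → #104 → #106 → #105 → Depot: 29+12+28+4+29+27+21 = 150
Depot → #101 → #102 → #103 → #105 → #104 → #106 → Depot: 29+12+28+22+20+29+6 = 146
Depot → #101 → #102 → #103 → #105 → #106 → #104 → Depot: 29+12+28+22+27+29+23 = 170
Depot → #101 → #102 → #103 → #106 → #104 → #105 → Depot: 29+12+28+25+29+20+21 = 164
Depot → #101 → #102 → #103 → #106 → #105 → #104 → Depot: 29+12+28+25+27+20+23 = 164
Depot → #101 → #102 → #104 → #103 → #105 → #106 → Depot: 29+12+26+4+22+27+6 = 126
Depot → #101 → #102 → #104 → #103 → #106 → #105 → Depot: 29+12+26+4+25+27+21 = 144
… (352 more)
Depot → #102 → #105 → #101 → #104 → #103 → #106 → Depot: 17+6+10+14+4+25+6 = 82  ← best
The minimum is 82.
One optimal route: Depot → #102 → #105 → #101 → #104 → #103 → #106 → Depot (or its reverse).

Minimum total distance: 82 m.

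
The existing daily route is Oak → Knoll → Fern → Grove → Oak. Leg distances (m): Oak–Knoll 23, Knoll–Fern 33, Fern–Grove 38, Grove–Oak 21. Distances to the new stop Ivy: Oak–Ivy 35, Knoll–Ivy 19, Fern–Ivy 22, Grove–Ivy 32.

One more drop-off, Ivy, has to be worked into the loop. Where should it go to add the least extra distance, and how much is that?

Adding 8 m by placing Ivy on the Knoll–Fern leg.

Insertion cost between consecutive stops i–j is d(i,Ivy) + d(Ivy,j) − d(i,j):
  between Oak and Knoll: 35 + 19 − 23 = 31
  between Knoll and Fern: 19 + 22 − 33 = 8
  between Fern and Grove: 22 + 32 − 38 = 16
  between Grove and Oak: 32 + 35 − 21 = 46
Cheapest insertion is between Knoll and Fern, adding 8.
New total = 115 + 8 = 123.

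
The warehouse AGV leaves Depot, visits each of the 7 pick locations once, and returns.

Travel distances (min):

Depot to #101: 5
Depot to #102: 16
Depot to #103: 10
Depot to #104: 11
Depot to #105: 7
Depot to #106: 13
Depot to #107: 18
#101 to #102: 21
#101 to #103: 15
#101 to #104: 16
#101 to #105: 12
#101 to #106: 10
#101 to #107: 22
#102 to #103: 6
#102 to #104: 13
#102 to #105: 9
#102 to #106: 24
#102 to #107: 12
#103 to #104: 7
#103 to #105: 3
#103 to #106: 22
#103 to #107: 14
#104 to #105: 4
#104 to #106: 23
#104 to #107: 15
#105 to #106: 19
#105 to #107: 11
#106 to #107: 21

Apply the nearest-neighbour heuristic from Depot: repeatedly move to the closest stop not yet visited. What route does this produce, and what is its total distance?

81 min along Depot → #101 → #106 → #105 → #103 → #102 → #107 → #104 → Depot.

Depot → [#101:5 / #105:7 / #103:10 / #104:11 / #106:13 / #102:16 / #107:18] → #101 (5)
#101 → [#106:10 / #105:12 / #103:15 / #104:16 / #102:21 / #107:22] → #106 (10)
#106 → [#105:19 / #107:21 / #103:22 / #104:23 / #102:24] → #105 (19)
#105 → [#103:3 / #104:4 / #102:9 / #107:11] → #103 (3)
#103 → [#102:6 / #104:7 / #107:14] → #102 (6)
#102 → [#107:12 / #104:13] → #107 (12)
#107 → [#104:15] → #104 (15)
Return #104→Depot: 11.
Total = 5 + 10 + 19 + 3 + 6 + 12 + 15 + 11 = 81.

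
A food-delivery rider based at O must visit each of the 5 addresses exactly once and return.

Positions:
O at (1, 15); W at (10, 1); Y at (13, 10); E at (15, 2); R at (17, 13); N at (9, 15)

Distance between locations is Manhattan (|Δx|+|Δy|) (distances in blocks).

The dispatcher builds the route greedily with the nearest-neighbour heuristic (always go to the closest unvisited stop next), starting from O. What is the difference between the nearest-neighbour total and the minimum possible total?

O: N=8, Y=17, R=18, W=23, E=27 ⇒ N
N: Y=9, R=10, W=15, E=19 ⇒ Y
Y: R=7, E=10, W=12 ⇒ R
R: E=13, W=19 ⇒ E
E: W=6 ⇒ W
NN route O → N → Y → R → E → W → O costs 66.
Optimal: O → W → E → Y → R → N → O costs 64 (by enumerating all 60 distinct tours).
Excess = 66 − 64 = 2.

2 blocks longer than the optimal tour.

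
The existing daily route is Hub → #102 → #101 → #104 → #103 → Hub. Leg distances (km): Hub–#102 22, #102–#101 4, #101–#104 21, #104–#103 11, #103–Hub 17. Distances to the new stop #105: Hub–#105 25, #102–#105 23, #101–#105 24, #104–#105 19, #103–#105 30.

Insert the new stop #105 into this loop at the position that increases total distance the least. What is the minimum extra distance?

Insertion cost between consecutive stops i–j is d(i,#105) + d(#105,j) − d(i,j):
  between Hub and #102: 25 + 23 − 22 = 26
  between #102 and #101: 23 + 24 − 4 = 43
  between #101 and #104: 24 + 19 − 21 = 22
  between #104 and #103: 19 + 30 − 11 = 38
  between #103 and Hub: 30 + 25 − 17 = 38
Cheapest insertion is between #101 and #104, adding 22.
New total = 75 + 22 = 97.

+22 km — insert #105 between #101 and #104.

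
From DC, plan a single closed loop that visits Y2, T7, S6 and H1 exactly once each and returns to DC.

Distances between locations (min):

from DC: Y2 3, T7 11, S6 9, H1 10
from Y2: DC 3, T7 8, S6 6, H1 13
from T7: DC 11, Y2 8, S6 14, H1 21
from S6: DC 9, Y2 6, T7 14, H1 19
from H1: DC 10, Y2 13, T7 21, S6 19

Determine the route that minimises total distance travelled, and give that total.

DC → Y2 → T7 → S6 → H1 → DC: 3+8+14+19+10 = 54
DC → Y2 → T7 → H1 → S6 → DC: 3+8+21+19+9 = 60
DC → Y2 → S6 → T7 → H1 → DC: 3+6+14+21+10 = 54
DC → Y2 → S6 → H1 → T7 → DC: 3+6+19+21+11 = 60
DC → Y2 → H1 → T7 → S6 → DC: 3+13+21+14+9 = 60
DC → Y2 → H1 → S6 → T7 → DC: 3+13+19+14+11 = 60
DC → T7 → Y2 → S6 → H1 → DC: 11+8+6+19+10 = 54
DC → T7 → Y2 → H1 → S6 → DC: 11+8+13+19+9 = 60
DC → T7 → S6 → Y2 → H1 → DC: 11+14+6+13+10 = 54
DC → T7 → H1 → Y2 → S6 → DC: 11+21+13+6+9 = 60
DC → S6 → Y2 → T7 → H1 → DC: 9+6+8+21+10 = 54
DC → S6 → T7 → Y2 → H1 → DC: 9+14+8+13+10 = 54
The minimum is 54.
One optimal route: DC → Y2 → T7 → S6 → H1 → DC (or its reverse).

54 min — the shortest possible round trip.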